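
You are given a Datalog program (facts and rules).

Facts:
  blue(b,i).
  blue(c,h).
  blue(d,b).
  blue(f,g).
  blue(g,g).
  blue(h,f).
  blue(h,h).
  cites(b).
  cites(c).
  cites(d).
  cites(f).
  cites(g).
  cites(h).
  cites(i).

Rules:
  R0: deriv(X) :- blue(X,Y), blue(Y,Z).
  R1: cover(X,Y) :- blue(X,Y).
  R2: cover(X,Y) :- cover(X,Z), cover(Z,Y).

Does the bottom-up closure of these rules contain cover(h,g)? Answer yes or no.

round 1: derive cover(b,i) via R1 from blue(b,i)
round 1: derive cover(c,h) via R1 from blue(c,h)
round 1: derive cover(d,b) via R1 from blue(d,b)
round 1: derive cover(f,g) via R1 from blue(f,g)
round 1: derive cover(g,g) via R1 from blue(g,g)
round 1: derive cover(h,f) via R1 from blue(h,f)
round 1: derive cover(h,h) via R1 from blue(h,h)
round 2: derive cover(c,f) via R2 from cover(c,h), cover(h,f)
round 2: derive cover(d,i) via R2 from cover(d,b), cover(b,i)
round 2: derive cover(h,g) via R2 from cover(h,f), cover(f,g)
round 3: derive cover(c,g) via R2 from cover(c,f), cover(f,g)

yes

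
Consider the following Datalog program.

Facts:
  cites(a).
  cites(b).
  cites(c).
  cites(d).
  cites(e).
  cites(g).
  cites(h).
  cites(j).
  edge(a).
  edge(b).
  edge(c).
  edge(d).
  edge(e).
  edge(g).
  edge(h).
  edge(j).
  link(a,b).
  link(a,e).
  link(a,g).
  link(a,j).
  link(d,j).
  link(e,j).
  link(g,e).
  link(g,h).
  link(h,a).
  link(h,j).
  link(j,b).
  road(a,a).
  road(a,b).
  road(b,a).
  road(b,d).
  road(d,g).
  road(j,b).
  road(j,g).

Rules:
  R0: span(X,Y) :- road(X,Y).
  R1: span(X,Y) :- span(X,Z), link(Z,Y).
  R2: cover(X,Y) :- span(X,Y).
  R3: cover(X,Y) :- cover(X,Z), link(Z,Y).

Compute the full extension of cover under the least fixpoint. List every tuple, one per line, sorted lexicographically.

round 1: derive span(a,a) via R0 from road(a,a)
round 1: derive span(a,b) via R0 from road(a,b)
round 1: derive span(b,a) via R0 from road(b,a)
round 1: derive span(b,d) via R0 from road(b,d)
round 1: derive span(d,g) via R0 from road(d,g)
round 1: derive span(j,b) via R0 from road(j,b)
round 1: derive span(j,g) via R0 from road(j,g)
round 2: derive span(a,e) via R1 from span(a,a), link(a,e)
round 2: derive span(a,g) via R1 from span(a,a), link(a,g)
round 2: derive span(a,j) via R1 from span(a,a), link(a,j)
round 2: derive span(b,b) via R1 from span(b,a), link(a,b)
round 2: derive span(b,e) via R1 from span(b,a), link(a,e)
round 2: derive span(b,g) via R1 from span(b,a), link(a,g)
round 2: derive span(b,j) via R1 from span(b,a), link(a,j)
round 2: derive span(d,e) via R1 from span(d,g), link(g,e)
round 2: derive span(d,h) via R1 from span(d,g), link(g,h)
round 2: derive span(j,e) via R1 from span(j,g), link(g,e)
round 2: derive span(j,h) via R1 from span(j,g), link(g,h)
round 2: derive cover(a,a) via R2 from span(a,a)
round 2: derive cover(a,b) via R2 from span(a,b)
round 2: derive cover(b,a) via R2 from span(b,a)
round 2: derive cover(b,d) via R2 from span(b,d)
round 2: derive cover(d,g) via R2 from span(d,g)
round 2: derive cover(j,b) via R2 from span(j,b)
round 2: derive cover(j,g) via R2 from span(j,g)
round 3: derive span(a,h) via R1 from span(a,g), link(g,h)
round 3: derive span(b,h) via R1 from span(b,g), link(g,h)
round 3: derive span(d,a) via R1 from span(d,h), link(h,a)
round 3: derive span(d,j) via R1 from span(d,e), link(e,j)
round 3: derive span(j,a) via R1 from span(j,h), link(h,a)
round 3: derive span(j,j) via R1 from span(j,e), link(e,j)
round 3: derive cover(a,e) via R2 from span(a,e)
round 3: derive cover(a,g) via R2 from span(a,g)
round 3: derive cover(a,j) via R2 from span(a,j)
round 3: derive cover(b,b) via R2 from span(b,b)
round 3: derive cover(b,e) via R2 from span(b,e)
round 3: derive cover(b,g) via R2 from span(b,g)
round 3: derive cover(b,j) via R2 from span(b,j)
round 3: derive cover(d,e) via R2 from span(d,e)
round 3: derive cover(d,h) via R2 from span(d,h)
round 3: derive cover(j,e) via R2 from span(j,e)
round 3: derive cover(j,h) via R2 from span(j,h)
round 4: derive span(d,b) via R1 from span(d,a), link(a,b)
round 4: derive cover(a,h) via R2 from span(a,h)
round 4: derive cover(b,h) via R2 from span(b,h)
round 4: derive cover(d,a) via R2 from span(d,a)
round 4: derive cover(d,j) via R2 from span(d,j)
round 4: derive cover(j,a) via R2 from span(j,a)
round 4: derive cover(j,j) via R2 from span(j,j)
round 5: derive cover(d,b) via R2 from span(d,b)

cover(a,a)
cover(a,b)
cover(a,e)
cover(a,g)
cover(a,h)
cover(a,j)
cover(b,a)
cover(b,b)
cover(b,d)
cover(b,e)
cover(b,g)
cover(b,h)
cover(b,j)
cover(d,a)
cover(d,b)
cover(d,e)
cover(d,g)
cover(d,h)
cover(d,j)
cover(j,a)
cover(j,b)
cover(j,e)
cover(j,g)
cover(j,h)
cover(j,j)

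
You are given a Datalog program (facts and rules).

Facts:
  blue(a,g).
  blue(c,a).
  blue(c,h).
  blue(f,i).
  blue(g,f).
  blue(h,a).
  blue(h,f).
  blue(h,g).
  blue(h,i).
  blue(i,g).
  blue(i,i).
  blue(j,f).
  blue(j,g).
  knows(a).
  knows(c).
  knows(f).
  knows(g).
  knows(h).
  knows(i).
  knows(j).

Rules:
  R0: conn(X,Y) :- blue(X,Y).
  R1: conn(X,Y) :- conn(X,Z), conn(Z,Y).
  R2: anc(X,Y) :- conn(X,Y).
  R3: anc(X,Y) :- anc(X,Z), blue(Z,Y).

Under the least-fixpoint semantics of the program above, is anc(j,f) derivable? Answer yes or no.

yes

round 1: derive conn(a,g) via R0 from blue(a,g)
round 1: derive conn(c,a) via R0 from blue(c,a)
round 1: derive conn(c,h) via R0 from blue(c,h)
round 1: derive conn(f,i) via R0 from blue(f,i)
round 1: derive conn(g,f) via R0 from blue(g,f)
round 1: derive conn(h,a) via R0 from blue(h,a)
round 1: derive conn(h,f) via R0 from blue(h,f)
round 1: derive conn(h,g) via R0 from blue(h,g)
round 1: derive conn(h,i) via R0 from blue(h,i)
round 1: derive conn(i,g) via R0 from blue(i,g)
round 1: derive conn(i,i) via R0 from blue(i,i)
round 1: derive conn(j,f) via R0 from blue(j,f)
round 1: derive conn(j,g) via R0 from blue(j,g)
round 2: derive conn(a,f) via R1 from conn(a,g), conn(g,f)
round 2: derive conn(c,f) via R1 from conn(c,h), conn(h,f)
round 2: derive conn(c,g) via R1 from conn(c,a), conn(a,g)
round 2: derive conn(c,i) via R1 from conn(c,h), conn(h,i)
round 2: derive conn(f,g) via R1 from conn(f,i), conn(i,g)
round 2: derive conn(g,i) via R1 from conn(g,f), conn(f,i)
round 2: derive conn(i,f) via R1 from conn(i,g), conn(g,f)
round 2: derive conn(j,i) via R1 from conn(j,f), conn(f,i)
round 2: derive anc(a,g) via R2 from conn(a,g)
round 2: derive anc(c,a) via R2 from conn(c,a)
round 2: derive anc(c,h) via R2 from conn(c,h)
round 2: derive anc(f,i) via R2 from conn(f,i)
round 2: derive anc(g,f) via R2 from conn(g,f)
round 2: derive anc(h,a) via R2 from conn(h,a)
round 2: derive anc(h,f) via R2 from conn(h,f)
round 2: derive anc(h,g) via R2 from conn(h,g)
round 2: derive anc(h,i) via R2 from conn(h,i)
round 2: derive anc(i,g) via R2 from conn(i,g)
round 2: derive anc(i,i) via R2 from conn(i,i)
round 2: derive anc(j,f) via R2 from conn(j,f)
round 2: derive anc(j,g) via R2 from conn(j,g)
round 3: derive conn(a,i) via R1 from conn(a,f), conn(f,i)
round 3: derive conn(f,f) via R1 from conn(f,g), conn(g,f)
round 3: derive conn(g,g) via R1 from conn(g,f), conn(f,g)
round 3: derive anc(a,f) via R2 from conn(a,f)
round 3: derive anc(c,f) via R2 from conn(c,f)
round 3: derive anc(c,g) via R2 from conn(c,g)
round 3: derive anc(c,i) via R2 from conn(c,i)
round 3: derive anc(f,g) via R2 from conn(f,g)
round 3: derive anc(g,i) via R2 from conn(g,i)
round 3: derive anc(i,f) via R2 from conn(i,f)
round 3: derive anc(j,i) via R2 from conn(j,i)
round 4: derive anc(a,i) via R2 from conn(a,i)
round 4: derive anc(f,f) via R2 from conn(f,f)
round 4: derive anc(g,g) via R2 from conn(g,g)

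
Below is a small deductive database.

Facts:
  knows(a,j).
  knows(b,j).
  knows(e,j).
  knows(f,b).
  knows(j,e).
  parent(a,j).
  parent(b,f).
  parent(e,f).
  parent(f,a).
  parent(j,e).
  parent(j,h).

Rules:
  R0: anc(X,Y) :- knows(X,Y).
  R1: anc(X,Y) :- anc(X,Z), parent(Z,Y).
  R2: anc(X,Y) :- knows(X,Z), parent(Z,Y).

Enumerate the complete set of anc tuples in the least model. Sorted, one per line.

anc(a,a)
anc(a,e)
anc(a,f)
anc(a,h)
anc(a,j)
anc(b,a)
anc(b,e)
anc(b,f)
anc(b,h)
anc(b,j)
anc(e,a)
anc(e,e)
anc(e,f)
anc(e,h)
anc(e,j)
anc(f,a)
anc(f,b)
anc(f,e)
anc(f,f)
anc(f,h)
anc(f,j)
anc(j,a)
anc(j,e)
anc(j,f)
anc(j,h)
anc(j,j)

round 1: derive anc(a,j) via R0 from knows(a,j)
round 1: derive anc(b,j) via R0 from knows(b,j)
round 1: derive anc(e,j) via R0 from knows(e,j)
round 1: derive anc(f,b) via R0 from knows(f,b)
round 1: derive anc(j,e) via R0 from knows(j,e)
round 1: derive anc(a,e) via R2 from knows(a,j), parent(j,e)
round 1: derive anc(a,h) via R2 from knows(a,j), parent(j,h)
round 1: derive anc(b,e) via R2 from knows(b,j), parent(j,e)
round 1: derive anc(b,h) via R2 from knows(b,j), parent(j,h)
round 1: derive anc(e,e) via R2 from knows(e,j), parent(j,e)
round 1: derive anc(e,h) via R2 from knows(e,j), parent(j,h)
round 1: derive anc(f,f) via R2 from knows(f,b), parent(b,f)
round 1: derive anc(j,f) via R2 from knows(j,e), parent(e,f)
round 2: derive anc(a,f) via R1 from anc(a,e), parent(e,f)
round 2: derive anc(b,f) via R1 from anc(b,e), parent(e,f)
round 2: derive anc(e,f) via R1 from anc(e,e), parent(e,f)
round 2: derive anc(f,a) via R1 from anc(f,f), parent(f,a)
round 2: derive anc(j,a) via R1 from anc(j,f), parent(f,a)
round 3: derive anc(a,a) via R1 from anc(a,f), parent(f,a)
round 3: derive anc(b,a) via R1 from anc(b,f), parent(f,a)
round 3: derive anc(e,a) via R1 from anc(e,f), parent(f,a)
round 3: derive anc(f,j) via R1 from anc(f,a), parent(a,j)
round 3: derive anc(j,j) via R1 from anc(j,a), parent(a,j)
round 4: derive anc(f,e) via R1 from anc(f,j), parent(j,e)
round 4: derive anc(f,h) via R1 from anc(f,j), parent(j,h)
round 4: derive anc(j,h) via R1 from anc(j,j), parent(j,h)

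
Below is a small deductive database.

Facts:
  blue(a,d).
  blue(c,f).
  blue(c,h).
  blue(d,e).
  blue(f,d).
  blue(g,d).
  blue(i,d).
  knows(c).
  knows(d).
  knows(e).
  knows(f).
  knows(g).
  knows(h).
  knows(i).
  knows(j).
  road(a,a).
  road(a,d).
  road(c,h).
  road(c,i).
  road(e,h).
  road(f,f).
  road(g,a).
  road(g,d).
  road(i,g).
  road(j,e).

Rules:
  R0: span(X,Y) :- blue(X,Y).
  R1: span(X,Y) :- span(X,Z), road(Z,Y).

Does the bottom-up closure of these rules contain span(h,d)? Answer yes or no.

round 1: derive span(a,d) via R0 from blue(a,d)
round 1: derive span(c,f) via R0 from blue(c,f)
round 1: derive span(c,h) via R0 from blue(c,h)
round 1: derive span(d,e) via R0 from blue(d,e)
round 1: derive span(f,d) via R0 from blue(f,d)
round 1: derive span(g,d) via R0 from blue(g,d)
round 1: derive span(i,d) via R0 from blue(i,d)
round 2: derive span(d,h) via R1 from span(d,e), road(e,h)

no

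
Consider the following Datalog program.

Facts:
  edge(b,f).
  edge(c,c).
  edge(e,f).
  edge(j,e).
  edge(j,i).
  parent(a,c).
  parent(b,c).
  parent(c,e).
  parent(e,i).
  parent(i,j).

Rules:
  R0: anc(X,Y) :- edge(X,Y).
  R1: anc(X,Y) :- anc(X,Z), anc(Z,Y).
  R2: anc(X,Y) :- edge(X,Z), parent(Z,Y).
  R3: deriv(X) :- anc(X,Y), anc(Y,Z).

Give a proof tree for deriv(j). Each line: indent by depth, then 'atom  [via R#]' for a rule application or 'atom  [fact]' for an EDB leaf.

round 1: derive anc(b,f) via R0 from edge(b,f)
round 1: derive anc(c,c) via R0 from edge(c,c)
round 1: derive anc(e,f) via R0 from edge(e,f)
round 1: derive anc(j,e) via R0 from edge(j,e)
round 1: derive anc(j,i) via R0 from edge(j,i)
round 1: derive anc(c,e) via R2 from edge(c,c), parent(c,e)
round 1: derive anc(j,j) via R2 from edge(j,i), parent(i,j)
round 2: derive anc(c,f) via R1 from anc(c,e), anc(e,f)
round 2: derive anc(j,f) via R1 from anc(j,e), anc(e,f)
round 2: derive deriv(c) via R3 from anc(c,c), anc(c,c)
round 2: derive deriv(j) via R3 from anc(j,e), anc(e,f)

deriv(j)  [via R3]
  anc(j,e)  [via R0]
    edge(j,e)  [fact]
  anc(e,f)  [via R0]
    edge(e,f)  [fact]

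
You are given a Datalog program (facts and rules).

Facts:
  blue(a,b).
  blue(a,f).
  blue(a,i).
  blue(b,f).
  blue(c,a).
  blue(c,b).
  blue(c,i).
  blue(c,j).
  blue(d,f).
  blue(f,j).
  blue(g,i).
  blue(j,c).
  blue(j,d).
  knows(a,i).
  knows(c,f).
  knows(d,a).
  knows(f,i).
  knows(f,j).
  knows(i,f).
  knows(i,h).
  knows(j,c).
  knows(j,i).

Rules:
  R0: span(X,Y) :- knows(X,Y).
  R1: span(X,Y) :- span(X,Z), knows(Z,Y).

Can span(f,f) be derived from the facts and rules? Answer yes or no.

yes

round 1: derive span(a,i) via R0 from knows(a,i)
round 1: derive span(c,f) via R0 from knows(c,f)
round 1: derive span(d,a) via R0 from knows(d,a)
round 1: derive span(f,i) via R0 from knows(f,i)
round 1: derive span(f,j) via R0 from knows(f,j)
round 1: derive span(i,f) via R0 from knows(i,f)
round 1: derive span(i,h) via R0 from knows(i,h)
round 1: derive span(j,c) via R0 from knows(j,c)
round 1: derive span(j,i) via R0 from knows(j,i)
round 2: derive span(a,f) via R1 from span(a,i), knows(i,f)
round 2: derive span(a,h) via R1 from span(a,i), knows(i,h)
round 2: derive span(c,i) via R1 from span(c,f), knows(f,i)
round 2: derive span(c,j) via R1 from span(c,f), knows(f,j)
round 2: derive span(d,i) via R1 from span(d,a), knows(a,i)
round 2: derive span(f,c) via R1 from span(f,j), knows(j,c)
round 2: derive span(f,f) via R1 from span(f,i), knows(i,f)
round 2: derive span(f,h) via R1 from span(f,i), knows(i,h)
round 2: derive span(i,i) via R1 from span(i,f), knows(f,i)
round 2: derive span(i,j) via R1 from span(i,f), knows(f,j)
round 2: derive span(j,f) via R1 from span(j,c), knows(c,f)
round 2: derive span(j,h) via R1 from span(j,i), knows(i,h)
round 3: derive span(a,j) via R1 from span(a,f), knows(f,j)
round 3: derive span(c,c) via R1 from span(c,j), knows(j,c)
round 3: derive span(c,h) via R1 from span(c,i), knows(i,h)
round 3: derive span(d,f) via R1 from span(d,i), knows(i,f)
round 3: derive span(d,h) via R1 from span(d,i), knows(i,h)
round 3: derive span(i,c) via R1 from span(i,j), knows(j,c)
round 3: derive span(j,j) via R1 from span(j,f), knows(f,j)
round 4: derive span(a,c) via R1 from span(a,j), knows(j,c)
round 4: derive span(d,j) via R1 from span(d,f), knows(f,j)
round 5: derive span(d,c) via R1 from span(d,j), knows(j,c)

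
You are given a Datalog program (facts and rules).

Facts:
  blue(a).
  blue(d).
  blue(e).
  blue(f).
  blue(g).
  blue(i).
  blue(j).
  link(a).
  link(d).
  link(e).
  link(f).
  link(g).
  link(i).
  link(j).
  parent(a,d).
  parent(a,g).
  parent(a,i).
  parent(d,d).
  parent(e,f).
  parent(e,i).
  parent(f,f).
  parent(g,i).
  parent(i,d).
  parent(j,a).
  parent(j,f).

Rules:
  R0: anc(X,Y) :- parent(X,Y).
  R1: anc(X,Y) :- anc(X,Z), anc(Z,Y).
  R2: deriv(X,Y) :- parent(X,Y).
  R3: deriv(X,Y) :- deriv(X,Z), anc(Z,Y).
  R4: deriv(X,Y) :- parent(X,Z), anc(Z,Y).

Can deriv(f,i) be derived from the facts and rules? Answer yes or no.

no

round 1: derive anc(a,d) via R0 from parent(a,d)
round 1: derive anc(a,g) via R0 from parent(a,g)
round 1: derive anc(a,i) via R0 from parent(a,i)
round 1: derive anc(d,d) via R0 from parent(d,d)
round 1: derive anc(e,f) via R0 from parent(e,f)
round 1: derive anc(e,i) via R0 from parent(e,i)
round 1: derive anc(f,f) via R0 from parent(f,f)
round 1: derive anc(g,i) via R0 from parent(g,i)
round 1: derive anc(i,d) via R0 from parent(i,d)
round 1: derive anc(j,a) via R0 from parent(j,a)
round 1: derive anc(j,f) via R0 from parent(j,f)
round 1: derive deriv(a,d) via R2 from parent(a,d)
round 1: derive deriv(a,g) via R2 from parent(a,g)
round 1: derive deriv(a,i) via R2 from parent(a,i)
round 1: derive deriv(d,d) via R2 from parent(d,d)
round 1: derive deriv(e,f) via R2 from parent(e,f)
round 1: derive deriv(e,i) via R2 from parent(e,i)
round 1: derive deriv(f,f) via R2 from parent(f,f)
round 1: derive deriv(g,i) via R2 from parent(g,i)
round 1: derive deriv(i,d) via R2 from parent(i,d)
round 1: derive deriv(j,a) via R2 from parent(j,a)
round 1: derive deriv(j,f) via R2 from parent(j,f)
round 2: derive anc(e,d) via R1 from anc(e,i), anc(i,d)
round 2: derive anc(g,d) via R1 from anc(g,i), anc(i,d)
round 2: derive anc(j,d) via R1 from anc(j,a), anc(a,d)
round 2: derive anc(j,g) via R1 from anc(j,a), anc(a,g)
round 2: derive anc(j,i) via R1 from anc(j,a), anc(a,i)
round 2: derive deriv(e,d) via R3 from deriv(e,i), anc(i,d)
round 2: derive deriv(g,d) via R3 from deriv(g,i), anc(i,d)
round 2: derive deriv(j,d) via R3 from deriv(j,a), anc(a,d)
round 2: derive deriv(j,g) via R3 from deriv(j,a), anc(a,g)
round 2: derive deriv(j,i) via R3 from deriv(j,a), anc(a,i)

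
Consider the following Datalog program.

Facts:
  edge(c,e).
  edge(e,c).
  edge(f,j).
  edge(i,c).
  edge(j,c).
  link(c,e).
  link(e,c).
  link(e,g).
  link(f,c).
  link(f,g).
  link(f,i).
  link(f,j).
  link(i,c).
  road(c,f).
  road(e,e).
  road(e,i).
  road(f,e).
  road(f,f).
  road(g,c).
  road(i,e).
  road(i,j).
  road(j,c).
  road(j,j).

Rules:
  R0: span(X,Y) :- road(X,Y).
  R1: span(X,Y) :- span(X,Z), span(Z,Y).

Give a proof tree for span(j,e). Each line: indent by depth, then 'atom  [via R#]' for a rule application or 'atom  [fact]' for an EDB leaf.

span(j,e)  [via R1]
  span(j,c)  [via R0]
    road(j,c)  [fact]
  span(c,e)  [via R1]
    span(c,f)  [via R0]
      road(c,f)  [fact]
    span(f,e)  [via R0]
      road(f,e)  [fact]

round 1: derive span(c,f) via R0 from road(c,f)
round 1: derive span(e,e) via R0 from road(e,e)
round 1: derive span(e,i) via R0 from road(e,i)
round 1: derive span(f,e) via R0 from road(f,e)
round 1: derive span(f,f) via R0 from road(f,f)
round 1: derive span(g,c) via R0 from road(g,c)
round 1: derive span(i,e) via R0 from road(i,e)
round 1: derive span(i,j) via R0 from road(i,j)
round 1: derive span(j,c) via R0 from road(j,c)
round 1: derive span(j,j) via R0 from road(j,j)
round 2: derive span(c,e) via R1 from span(c,f), span(f,e)
round 2: derive span(e,j) via R1 from span(e,i), span(i,j)
round 2: derive span(f,i) via R1 from span(f,e), span(e,i)
round 2: derive span(g,f) via R1 from span(g,c), span(c,f)
round 2: derive span(i,c) via R1 from span(i,j), span(j,c)
round 2: derive span(i,i) via R1 from span(i,e), span(e,i)
round 2: derive span(j,f) via R1 from span(j,c), span(c,f)
round 3: derive span(c,i) via R1 from span(c,e), span(e,i)
round 3: derive span(c,j) via R1 from span(c,e), span(e,j)
round 3: derive span(e,c) via R1 from span(e,i), span(i,c)
round 3: derive span(e,f) via R1 from span(e,j), span(j,f)
round 3: derive span(f,c) via R1 from span(f,i), span(i,c)
round 3: derive span(f,j) via R1 from span(f,e), span(e,j)
round 3: derive span(g,e) via R1 from span(g,c), span(c,e)
round 3: derive span(g,i) via R1 from span(g,f), span(f,i)
round 3: derive span(i,f) via R1 from span(i,c), span(c,f)
round 3: derive span(j,e) via R1 from span(j,c), span(c,e)
round 3: derive span(j,i) via R1 from span(j,f), span(f,i)
round 4: derive span(c,c) via R1 from span(c,e), span(e,c)
round 4: derive span(g,j) via R1 from span(g,c), span(c,j)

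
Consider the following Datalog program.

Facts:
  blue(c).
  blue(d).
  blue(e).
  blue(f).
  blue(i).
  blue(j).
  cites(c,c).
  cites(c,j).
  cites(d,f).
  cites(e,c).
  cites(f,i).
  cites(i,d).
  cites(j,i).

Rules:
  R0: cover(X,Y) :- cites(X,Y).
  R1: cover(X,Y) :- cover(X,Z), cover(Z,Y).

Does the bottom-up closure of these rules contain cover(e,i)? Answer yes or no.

round 1: derive cover(c,c) via R0 from cites(c,c)
round 1: derive cover(c,j) via R0 from cites(c,j)
round 1: derive cover(d,f) via R0 from cites(d,f)
round 1: derive cover(e,c) via R0 from cites(e,c)
round 1: derive cover(f,i) via R0 from cites(f,i)
round 1: derive cover(i,d) via R0 from cites(i,d)
round 1: derive cover(j,i) via R0 from cites(j,i)
round 2: derive cover(c,i) via R1 from cover(c,j), cover(j,i)
round 2: derive cover(d,i) via R1 from cover(d,f), cover(f,i)
round 2: derive cover(e,j) via R1 from cover(e,c), cover(c,j)
round 2: derive cover(f,d) via R1 from cover(f,i), cover(i,d)
round 2: derive cover(i,f) via R1 from cover(i,d), cover(d,f)
round 2: derive cover(j,d) via R1 from cover(j,i), cover(i,d)
round 3: derive cover(c,d) via R1 from cover(c,i), cover(i,d)
round 3: derive cover(c,f) via R1 from cover(c,i), cover(i,f)
round 3: derive cover(d,d) via R1 from cover(d,f), cover(f,d)
round 3: derive cover(e,d) via R1 from cover(e,j), cover(j,d)
round 3: derive cover(e,i) via R1 from cover(e,c), cover(c,i)
round 3: derive cover(f,f) via R1 from cover(f,d), cover(d,f)
round 3: derive cover(i,i) via R1 from cover(i,d), cover(d,i)
round 3: derive cover(j,f) via R1 from cover(j,d), cover(d,f)
round 4: derive cover(e,f) via R1 from cover(e,c), cover(c,f)

yes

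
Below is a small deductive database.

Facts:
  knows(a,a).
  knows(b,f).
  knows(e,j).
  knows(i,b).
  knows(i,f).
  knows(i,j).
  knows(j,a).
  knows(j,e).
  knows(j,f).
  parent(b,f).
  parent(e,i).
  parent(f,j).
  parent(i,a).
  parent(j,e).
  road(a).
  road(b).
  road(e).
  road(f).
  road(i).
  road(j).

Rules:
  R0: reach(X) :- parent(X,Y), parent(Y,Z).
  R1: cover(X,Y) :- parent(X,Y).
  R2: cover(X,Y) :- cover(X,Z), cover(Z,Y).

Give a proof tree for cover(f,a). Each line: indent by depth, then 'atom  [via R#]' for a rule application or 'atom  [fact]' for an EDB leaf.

cover(f,a)  [via R2]
  cover(f,e)  [via R2]
    cover(f,j)  [via R1]
      parent(f,j)  [fact]
    cover(j,e)  [via R1]
      parent(j,e)  [fact]
  cover(e,a)  [via R2]
    cover(e,i)  [via R1]
      parent(e,i)  [fact]
    cover(i,a)  [via R1]
      parent(i,a)  [fact]

round 1: derive cover(b,f) via R1 from parent(b,f)
round 1: derive cover(e,i) via R1 from parent(e,i)
round 1: derive cover(f,j) via R1 from parent(f,j)
round 1: derive cover(i,a) via R1 from parent(i,a)
round 1: derive cover(j,e) via R1 from parent(j,e)
round 2: derive cover(b,j) via R2 from cover(b,f), cover(f,j)
round 2: derive cover(e,a) via R2 from cover(e,i), cover(i,a)
round 2: derive cover(f,e) via R2 from cover(f,j), cover(j,e)
round 2: derive cover(j,i) via R2 from cover(j,e), cover(e,i)
round 3: derive cover(b,e) via R2 from cover(b,f), cover(f,e)
round 3: derive cover(b,i) via R2 from cover(b,j), cover(j,i)
round 3: derive cover(f,a) via R2 from cover(f,e), cover(e,a)
round 3: derive cover(f,i) via R2 from cover(f,e), cover(e,i)
round 3: derive cover(j,a) via R2 from cover(j,e), cover(e,a)
round 4: derive cover(b,a) via R2 from cover(b,e), cover(e,a)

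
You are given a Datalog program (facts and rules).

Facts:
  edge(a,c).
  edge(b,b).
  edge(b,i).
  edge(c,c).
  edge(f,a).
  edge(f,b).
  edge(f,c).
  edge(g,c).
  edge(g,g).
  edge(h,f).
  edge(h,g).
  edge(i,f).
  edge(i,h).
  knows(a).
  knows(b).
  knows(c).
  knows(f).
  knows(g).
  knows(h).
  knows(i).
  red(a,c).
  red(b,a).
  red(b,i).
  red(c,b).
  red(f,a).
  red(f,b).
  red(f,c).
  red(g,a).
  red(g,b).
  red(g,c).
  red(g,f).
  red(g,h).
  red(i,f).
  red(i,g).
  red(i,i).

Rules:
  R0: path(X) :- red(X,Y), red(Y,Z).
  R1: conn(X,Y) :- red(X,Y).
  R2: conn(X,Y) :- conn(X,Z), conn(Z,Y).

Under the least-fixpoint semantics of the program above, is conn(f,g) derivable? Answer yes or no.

round 1: derive conn(a,c) via R1 from red(a,c)
round 1: derive conn(b,a) via R1 from red(b,a)
round 1: derive conn(b,i) via R1 from red(b,i)
round 1: derive conn(c,b) via R1 from red(c,b)
round 1: derive conn(f,a) via R1 from red(f,a)
round 1: derive conn(f,b) via R1 from red(f,b)
round 1: derive conn(f,c) via R1 from red(f,c)
round 1: derive conn(g,a) via R1 from red(g,a)
round 1: derive conn(g,b) via R1 from red(g,b)
round 1: derive conn(g,c) via R1 from red(g,c)
round 1: derive conn(g,f) via R1 from red(g,f)
round 1: derive conn(g,h) via R1 from red(g,h)
round 1: derive conn(i,f) via R1 from red(i,f)
round 1: derive conn(i,g) via R1 from red(i,g)
round 1: derive conn(i,i) via R1 from red(i,i)
round 2: derive conn(a,b) via R2 from conn(a,c), conn(c,b)
round 2: derive conn(b,c) via R2 from conn(b,a), conn(a,c)
round 2: derive conn(b,f) via R2 from conn(b,i), conn(i,f)
round 2: derive conn(b,g) via R2 from conn(b,i), conn(i,g)
round 2: derive conn(c,a) via R2 from conn(c,b), conn(b,a)
round 2: derive conn(c,i) via R2 from conn(c,b), conn(b,i)
round 2: derive conn(f,i) via R2 from conn(f,b), conn(b,i)
round 2: derive conn(g,i) via R2 from conn(g,b), conn(b,i)
round 2: derive conn(i,a) via R2 from conn(i,f), conn(f,a)
round 2: derive conn(i,b) via R2 from conn(i,f), conn(f,b)
round 2: derive conn(i,c) via R2 from conn(i,f), conn(f,c)
round 2: derive conn(i,h) via R2 from conn(i,g), conn(g,h)
round 3: derive conn(a,a) via R2 from conn(a,b), conn(b,a)
round 3: derive conn(a,f) via R2 from conn(a,b), conn(b,f)
round 3: derive conn(a,g) via R2 from conn(a,b), conn(b,g)
round 3: derive conn(a,i) via R2 from conn(a,b), conn(b,i)
round 3: derive conn(b,b) via R2 from conn(b,a), conn(a,b)
round 3: derive conn(b,h) via R2 from conn(b,g), conn(g,h)
round 3: derive conn(c,c) via R2 from conn(c,a), conn(a,c)
round 3: derive conn(c,f) via R2 from conn(c,b), conn(b,f)
round 3: derive conn(c,g) via R2 from conn(c,b), conn(b,g)
round 3: derive conn(c,h) via R2 from conn(c,i), conn(i,h)
round 3: derive conn(f,f) via R2 from conn(f,b), conn(b,f)
round 3: derive conn(f,g) via R2 from conn(f,b), conn(b,g)
round 3: derive conn(f,h) via R2 from conn(f,i), conn(i,h)
round 3: derive conn(g,g) via R2 from conn(g,b), conn(b,g)
round 4: derive conn(a,h) via R2 from conn(a,b), conn(b,h)

yes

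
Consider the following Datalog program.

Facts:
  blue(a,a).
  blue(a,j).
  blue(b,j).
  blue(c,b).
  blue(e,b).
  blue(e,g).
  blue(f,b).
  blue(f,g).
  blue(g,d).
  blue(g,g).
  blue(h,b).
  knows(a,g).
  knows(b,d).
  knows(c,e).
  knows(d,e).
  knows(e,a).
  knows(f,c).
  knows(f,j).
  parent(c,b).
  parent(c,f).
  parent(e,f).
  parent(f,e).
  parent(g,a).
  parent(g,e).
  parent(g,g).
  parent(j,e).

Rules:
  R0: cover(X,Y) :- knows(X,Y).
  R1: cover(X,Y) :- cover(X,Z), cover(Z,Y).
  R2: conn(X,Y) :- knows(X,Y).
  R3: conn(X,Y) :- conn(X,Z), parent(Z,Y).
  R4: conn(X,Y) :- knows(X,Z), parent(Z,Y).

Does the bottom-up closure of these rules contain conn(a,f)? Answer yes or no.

round 1: derive conn(a,g) via R2 from knows(a,g)
round 1: derive conn(b,d) via R2 from knows(b,d)
round 1: derive conn(c,e) via R2 from knows(c,e)
round 1: derive conn(d,e) via R2 from knows(d,e)
round 1: derive conn(e,a) via R2 from knows(e,a)
round 1: derive conn(f,c) via R2 from knows(f,c)
round 1: derive conn(f,j) via R2 from knows(f,j)
round 1: derive conn(a,a) via R4 from knows(a,g), parent(g,a)
round 1: derive conn(a,e) via R4 from knows(a,g), parent(g,e)
round 1: derive conn(c,f) via R4 from knows(c,e), parent(e,f)
round 1: derive conn(d,f) via R4 from knows(d,e), parent(e,f)
round 1: derive conn(f,b) via R4 from knows(f,c), parent(c,b)
round 1: derive conn(f,e) via R4 from knows(f,j), parent(j,e)
round 1: derive conn(f,f) via R4 from knows(f,c), parent(c,f)
round 2: derive conn(a,f) via R3 from conn(a,e), parent(e,f)

yes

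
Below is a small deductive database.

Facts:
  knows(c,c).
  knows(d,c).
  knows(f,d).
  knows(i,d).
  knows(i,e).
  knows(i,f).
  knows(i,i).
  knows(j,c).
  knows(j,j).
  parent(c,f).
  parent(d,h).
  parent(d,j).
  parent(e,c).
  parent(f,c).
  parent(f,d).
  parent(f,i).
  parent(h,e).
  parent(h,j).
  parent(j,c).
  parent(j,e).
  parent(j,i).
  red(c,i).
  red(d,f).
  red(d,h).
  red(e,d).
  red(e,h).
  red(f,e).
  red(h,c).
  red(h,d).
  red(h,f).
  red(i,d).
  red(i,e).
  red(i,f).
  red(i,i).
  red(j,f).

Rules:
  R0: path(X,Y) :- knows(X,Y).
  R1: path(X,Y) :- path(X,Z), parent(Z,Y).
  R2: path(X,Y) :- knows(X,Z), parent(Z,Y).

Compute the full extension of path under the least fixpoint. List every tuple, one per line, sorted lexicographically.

round 1: derive path(c,c) via R0 from knows(c,c)
round 1: derive path(d,c) via R0 from knows(d,c)
round 1: derive path(f,d) via R0 from knows(f,d)
round 1: derive path(i,d) via R0 from knows(i,d)
round 1: derive path(i,e) via R0 from knows(i,e)
round 1: derive path(i,f) via R0 from knows(i,f)
round 1: derive path(i,i) via R0 from knows(i,i)
round 1: derive path(j,c) via R0 from knows(j,c)
round 1: derive path(j,j) via R0 from knows(j,j)
round 1: derive path(c,f) via R2 from knows(c,c), parent(c,f)
round 1: derive path(d,f) via R2 from knows(d,c), parent(c,f)
round 1: derive path(f,h) via R2 from knows(f,d), parent(d,h)
round 1: derive path(f,j) via R2 from knows(f,d), parent(d,j)
round 1: derive path(i,c) via R2 from knows(i,e), parent(e,c)
round 1: derive path(i,h) via R2 from knows(i,d), parent(d,h)
round 1: derive path(i,j) via R2 from knows(i,d), parent(d,j)
round 1: derive path(j,e) via R2 from knows(j,j), parent(j,e)
round 1: derive path(j,f) via R2 from knows(j,c), parent(c,f)
round 1: derive path(j,i) via R2 from knows(j,j), parent(j,i)
round 2: derive path(c,d) via R1 from path(c,f), parent(f,d)
round 2: derive path(c,i) via R1 from path(c,f), parent(f,i)
round 2: derive path(d,d) via R1 from path(d,f), parent(f,d)
round 2: derive path(d,i) via R1 from path(d,f), parent(f,i)
round 2: derive path(f,c) via R1 from path(f,j), parent(j,c)
round 2: derive path(f,e) via R1 from path(f,h), parent(h,e)
round 2: derive path(f,i) via R1 from path(f,j), parent(j,i)
round 2: derive path(j,d) via R1 from path(j,f), parent(f,d)
round 3: derive path(c,h) via R1 from path(c,d), parent(d,h)
round 3: derive path(c,j) via R1 from path(c,d), parent(d,j)
round 3: derive path(d,h) via R1 from path(d,d), parent(d,h)
round 3: derive path(d,j) via R1 from path(d,d), parent(d,j)
round 3: derive path(f,f) via R1 from path(f,c), parent(c,f)
round 3: derive path(j,h) via R1 from path(j,d), parent(d,h)
round 4: derive path(c,e) via R1 from path(c,h), parent(h,e)
round 4: derive path(d,e) via R1 from path(d,h), parent(h,e)

path(c,c)
path(c,d)
path(c,e)
path(c,f)
path(c,h)
path(c,i)
path(c,j)
path(d,c)
path(d,d)
path(d,e)
path(d,f)
path(d,h)
path(d,i)
path(d,j)
path(f,c)
path(f,d)
path(f,e)
path(f,f)
path(f,h)
path(f,i)
path(f,j)
path(i,c)
path(i,d)
path(i,e)
path(i,f)
path(i,h)
path(i,i)
path(i,j)
path(j,c)
path(j,d)
path(j,e)
path(j,f)
path(j,h)
path(j,i)
path(j,j)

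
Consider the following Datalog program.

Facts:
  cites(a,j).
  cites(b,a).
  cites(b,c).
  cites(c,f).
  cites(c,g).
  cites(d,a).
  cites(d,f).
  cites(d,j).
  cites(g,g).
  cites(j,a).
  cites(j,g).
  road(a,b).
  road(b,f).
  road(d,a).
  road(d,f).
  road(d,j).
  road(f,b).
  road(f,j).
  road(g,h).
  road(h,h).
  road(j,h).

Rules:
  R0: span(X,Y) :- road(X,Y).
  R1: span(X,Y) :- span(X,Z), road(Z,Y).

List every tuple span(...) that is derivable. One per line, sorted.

round 1: derive span(a,b) via R0 from road(a,b)
round 1: derive span(b,f) via R0 from road(b,f)
round 1: derive span(d,a) via R0 from road(d,a)
round 1: derive span(d,f) via R0 from road(d,f)
round 1: derive span(d,j) via R0 from road(d,j)
round 1: derive span(f,b) via R0 from road(f,b)
round 1: derive span(f,j) via R0 from road(f,j)
round 1: derive span(g,h) via R0 from road(g,h)
round 1: derive span(h,h) via R0 from road(h,h)
round 1: derive span(j,h) via R0 from road(j,h)
round 2: derive span(a,f) via R1 from span(a,b), road(b,f)
round 2: derive span(b,b) via R1 from span(b,f), road(f,b)
round 2: derive span(b,j) via R1 from span(b,f), road(f,j)
round 2: derive span(d,b) via R1 from span(d,a), road(a,b)
round 2: derive span(d,h) via R1 from span(d,j), road(j,h)
round 2: derive span(f,f) via R1 from span(f,b), road(b,f)
round 2: derive span(f,h) via R1 from span(f,j), road(j,h)
round 3: derive span(a,j) via R1 from span(a,f), road(f,j)
round 3: derive span(b,h) via R1 from span(b,j), road(j,h)
round 4: derive span(a,h) via R1 from span(a,j), road(j,h)

span(a,b)
span(a,f)
span(a,h)
span(a,j)
span(b,b)
span(b,f)
span(b,h)
span(b,j)
span(d,a)
span(d,b)
span(d,f)
span(d,h)
span(d,j)
span(f,b)
span(f,f)
span(f,h)
span(f,j)
span(g,h)
span(h,h)
span(j,h)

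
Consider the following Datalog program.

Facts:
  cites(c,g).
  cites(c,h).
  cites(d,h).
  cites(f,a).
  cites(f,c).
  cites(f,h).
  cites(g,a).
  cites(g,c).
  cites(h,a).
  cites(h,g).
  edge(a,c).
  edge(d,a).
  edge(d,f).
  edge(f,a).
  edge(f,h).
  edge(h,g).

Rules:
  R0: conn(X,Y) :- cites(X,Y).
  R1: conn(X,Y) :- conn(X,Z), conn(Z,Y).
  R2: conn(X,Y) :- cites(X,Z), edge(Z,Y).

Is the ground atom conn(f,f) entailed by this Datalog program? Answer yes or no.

no

round 1: derive conn(c,g) via R0 from cites(c,g)
round 1: derive conn(c,h) via R0 from cites(c,h)
round 1: derive conn(d,h) via R0 from cites(d,h)
round 1: derive conn(f,a) via R0 from cites(f,a)
round 1: derive conn(f,c) via R0 from cites(f,c)
round 1: derive conn(f,h) via R0 from cites(f,h)
round 1: derive conn(g,a) via R0 from cites(g,a)
round 1: derive conn(g,c) via R0 from cites(g,c)
round 1: derive conn(h,a) via R0 from cites(h,a)
round 1: derive conn(h,g) via R0 from cites(h,g)
round 1: derive conn(d,g) via R2 from cites(d,h), edge(h,g)
round 1: derive conn(f,g) via R2 from cites(f,h), edge(h,g)
round 1: derive conn(h,c) via R2 from cites(h,a), edge(a,c)
round 2: derive conn(c,a) via R1 from conn(c,g), conn(g,a)
round 2: derive conn(c,c) via R1 from conn(c,g), conn(g,c)
round 2: derive conn(d,a) via R1 from conn(d,g), conn(g,a)
round 2: derive conn(d,c) via R1 from conn(d,g), conn(g,c)
round 2: derive conn(g,g) via R1 from conn(g,c), conn(c,g)
round 2: derive conn(g,h) via R1 from conn(g,c), conn(c,h)
round 2: derive conn(h,h) via R1 from conn(h,c), conn(c,h)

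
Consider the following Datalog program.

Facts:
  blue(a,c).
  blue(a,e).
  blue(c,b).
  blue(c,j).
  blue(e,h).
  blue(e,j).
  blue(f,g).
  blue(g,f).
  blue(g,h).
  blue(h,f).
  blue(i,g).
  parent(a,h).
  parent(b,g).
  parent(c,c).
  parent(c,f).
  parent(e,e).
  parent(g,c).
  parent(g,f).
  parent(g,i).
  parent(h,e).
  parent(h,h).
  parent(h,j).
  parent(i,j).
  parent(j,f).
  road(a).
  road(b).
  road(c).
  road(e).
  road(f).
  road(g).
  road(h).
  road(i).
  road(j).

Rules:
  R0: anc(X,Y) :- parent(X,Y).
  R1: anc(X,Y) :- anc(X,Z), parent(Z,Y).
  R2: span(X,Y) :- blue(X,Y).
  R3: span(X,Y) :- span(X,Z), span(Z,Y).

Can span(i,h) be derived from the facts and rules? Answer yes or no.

yes

round 1: derive span(a,c) via R2 from blue(a,c)
round 1: derive span(a,e) via R2 from blue(a,e)
round 1: derive span(c,b) via R2 from blue(c,b)
round 1: derive span(c,j) via R2 from blue(c,j)
round 1: derive span(e,h) via R2 from blue(e,h)
round 1: derive span(e,j) via R2 from blue(e,j)
round 1: derive span(f,g) via R2 from blue(f,g)
round 1: derive span(g,f) via R2 from blue(g,f)
round 1: derive span(g,h) via R2 from blue(g,h)
round 1: derive span(h,f) via R2 from blue(h,f)
round 1: derive span(i,g) via R2 from blue(i,g)
round 2: derive span(a,b) via R3 from span(a,c), span(c,b)
round 2: derive span(a,h) via R3 from span(a,e), span(e,h)
round 2: derive span(a,j) via R3 from span(a,c), span(c,j)
round 2: derive span(e,f) via R3 from span(e,h), span(h,f)
round 2: derive span(f,f) via R3 from span(f,g), span(g,f)
round 2: derive span(f,h) via R3 from span(f,g), span(g,h)
round 2: derive span(g,g) via R3 from span(g,f), span(f,g)
round 2: derive span(h,g) via R3 from span(h,f), span(f,g)
round 2: derive span(i,f) via R3 from span(i,g), span(g,f)
round 2: derive span(i,h) via R3 from span(i,g), span(g,h)
round 3: derive span(a,f) via R3 from span(a,e), span(e,f)
round 3: derive span(a,g) via R3 from span(a,h), span(h,g)
round 3: derive span(e,g) via R3 from span(e,f), span(f,g)
round 3: derive span(h,h) via R3 from span(h,f), span(f,h)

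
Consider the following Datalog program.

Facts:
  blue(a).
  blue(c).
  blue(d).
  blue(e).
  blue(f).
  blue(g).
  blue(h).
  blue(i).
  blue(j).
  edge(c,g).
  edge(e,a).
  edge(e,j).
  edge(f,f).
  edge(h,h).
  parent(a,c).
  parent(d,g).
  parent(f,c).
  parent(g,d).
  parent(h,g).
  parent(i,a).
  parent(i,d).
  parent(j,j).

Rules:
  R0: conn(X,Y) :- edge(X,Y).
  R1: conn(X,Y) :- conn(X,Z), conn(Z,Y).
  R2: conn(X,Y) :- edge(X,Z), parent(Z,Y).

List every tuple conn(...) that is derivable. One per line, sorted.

conn(c,d)
conn(c,g)
conn(e,a)
conn(e,c)
conn(e,d)
conn(e,g)
conn(e,j)
conn(f,c)
conn(f,d)
conn(f,f)
conn(f,g)
conn(h,g)
conn(h,h)

round 1: derive conn(c,g) via R0 from edge(c,g)
round 1: derive conn(e,a) via R0 from edge(e,a)
round 1: derive conn(e,j) via R0 from edge(e,j)
round 1: derive conn(f,f) via R0 from edge(f,f)
round 1: derive conn(h,h) via R0 from edge(h,h)
round 1: derive conn(c,d) via R2 from edge(c,g), parent(g,d)
round 1: derive conn(e,c) via R2 from edge(e,a), parent(a,c)
round 1: derive conn(f,c) via R2 from edge(f,f), parent(f,c)
round 1: derive conn(h,g) via R2 from edge(h,h), parent(h,g)
round 2: derive conn(e,d) via R1 from conn(e,c), conn(c,d)
round 2: derive conn(e,g) via R1 from conn(e,c), conn(c,g)
round 2: derive conn(f,d) via R1 from conn(f,c), conn(c,d)
round 2: derive conn(f,g) via R1 from conn(f,c), conn(c,g)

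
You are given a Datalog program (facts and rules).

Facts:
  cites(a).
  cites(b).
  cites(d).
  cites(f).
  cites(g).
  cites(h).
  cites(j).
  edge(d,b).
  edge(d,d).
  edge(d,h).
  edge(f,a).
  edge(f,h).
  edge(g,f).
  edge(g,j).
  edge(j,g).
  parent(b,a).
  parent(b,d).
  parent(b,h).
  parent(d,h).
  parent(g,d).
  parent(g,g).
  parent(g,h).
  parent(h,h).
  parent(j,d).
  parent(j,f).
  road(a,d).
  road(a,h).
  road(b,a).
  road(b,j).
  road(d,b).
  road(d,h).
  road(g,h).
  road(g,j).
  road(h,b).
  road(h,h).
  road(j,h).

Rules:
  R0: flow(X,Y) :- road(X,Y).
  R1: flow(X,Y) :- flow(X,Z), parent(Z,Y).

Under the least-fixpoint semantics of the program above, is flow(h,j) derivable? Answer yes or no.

no

round 1: derive flow(a,d) via R0 from road(a,d)
round 1: derive flow(a,h) via R0 from road(a,h)
round 1: derive flow(b,a) via R0 from road(b,a)
round 1: derive flow(b,j) via R0 from road(b,j)
round 1: derive flow(d,b) via R0 from road(d,b)
round 1: derive flow(d,h) via R0 from road(d,h)
round 1: derive flow(g,h) via R0 from road(g,h)
round 1: derive flow(g,j) via R0 from road(g,j)
round 1: derive flow(h,b) via R0 from road(h,b)
round 1: derive flow(h,h) via R0 from road(h,h)
round 1: derive flow(j,h) via R0 from road(j,h)
round 2: derive flow(b,d) via R1 from flow(b,j), parent(j,d)
round 2: derive flow(b,f) via R1 from flow(b,j), parent(j,f)
round 2: derive flow(d,a) via R1 from flow(d,b), parent(b,a)
round 2: derive flow(d,d) via R1 from flow(d,b), parent(b,d)
round 2: derive flow(g,d) via R1 from flow(g,j), parent(j,d)
round 2: derive flow(g,f) via R1 from flow(g,j), parent(j,f)
round 2: derive flow(h,a) via R1 from flow(h,b), parent(b,a)
round 2: derive flow(h,d) via R1 from flow(h,b), parent(b,d)
round 3: derive flow(b,h) via R1 from flow(b,d), parent(d,h)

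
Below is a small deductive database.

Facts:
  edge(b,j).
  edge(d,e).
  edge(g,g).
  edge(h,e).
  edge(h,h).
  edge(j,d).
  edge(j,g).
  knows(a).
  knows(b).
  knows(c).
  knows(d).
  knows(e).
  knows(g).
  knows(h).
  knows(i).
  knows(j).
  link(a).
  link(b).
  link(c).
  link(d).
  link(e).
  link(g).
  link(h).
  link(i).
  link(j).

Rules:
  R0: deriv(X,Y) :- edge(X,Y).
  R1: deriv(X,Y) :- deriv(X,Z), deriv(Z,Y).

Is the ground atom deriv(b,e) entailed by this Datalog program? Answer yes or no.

round 1: derive deriv(b,j) via R0 from edge(b,j)
round 1: derive deriv(d,e) via R0 from edge(d,e)
round 1: derive deriv(g,g) via R0 from edge(g,g)
round 1: derive deriv(h,e) via R0 from edge(h,e)
round 1: derive deriv(h,h) via R0 from edge(h,h)
round 1: derive deriv(j,d) via R0 from edge(j,d)
round 1: derive deriv(j,g) via R0 from edge(j,g)
round 2: derive deriv(b,d) via R1 from deriv(b,j), deriv(j,d)
round 2: derive deriv(b,g) via R1 from deriv(b,j), deriv(j,g)
round 2: derive deriv(j,e) via R1 from deriv(j,d), deriv(d,e)
round 3: derive deriv(b,e) via R1 from deriv(b,d), deriv(d,e)

yes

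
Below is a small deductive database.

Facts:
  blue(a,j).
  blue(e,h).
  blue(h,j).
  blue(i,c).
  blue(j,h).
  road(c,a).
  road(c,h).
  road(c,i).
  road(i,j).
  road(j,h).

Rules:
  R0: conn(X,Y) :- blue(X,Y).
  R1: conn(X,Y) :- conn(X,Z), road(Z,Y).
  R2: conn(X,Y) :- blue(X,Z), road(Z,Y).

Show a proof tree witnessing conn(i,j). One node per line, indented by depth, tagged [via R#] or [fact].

round 1: derive conn(a,j) via R0 from blue(a,j)
round 1: derive conn(e,h) via R0 from blue(e,h)
round 1: derive conn(h,j) via R0 from blue(h,j)
round 1: derive conn(i,c) via R0 from blue(i,c)
round 1: derive conn(j,h) via R0 from blue(j,h)
round 1: derive conn(a,h) via R2 from blue(a,j), road(j,h)
round 1: derive conn(h,h) via R2 from blue(h,j), road(j,h)
round 1: derive conn(i,a) via R2 from blue(i,c), road(c,a)
round 1: derive conn(i,h) via R2 from blue(i,c), road(c,h)
round 1: derive conn(i,i) via R2 from blue(i,c), road(c,i)
round 2: derive conn(i,j) via R1 from conn(i,i), road(i,j)

conn(i,j)  [via R1]
  conn(i,i)  [via R2]
    blue(i,c)  [fact]
    road(c,i)  [fact]
  road(i,j)  [fact]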